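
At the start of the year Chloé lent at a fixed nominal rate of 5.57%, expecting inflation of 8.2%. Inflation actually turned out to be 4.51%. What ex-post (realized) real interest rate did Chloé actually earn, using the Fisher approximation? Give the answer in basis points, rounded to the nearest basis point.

106 basis points

Ex-post: 5.57% − 4.51% = 1.060%
So the realized real rate is 106 basis points.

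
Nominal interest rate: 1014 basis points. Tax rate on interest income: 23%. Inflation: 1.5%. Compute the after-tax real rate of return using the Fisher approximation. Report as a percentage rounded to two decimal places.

After-tax nominal return = 10.14% × (1 − 0.23) = 7.8078%.
r ≈ 7.8078% − 1.5% → 6.31%.

6.31%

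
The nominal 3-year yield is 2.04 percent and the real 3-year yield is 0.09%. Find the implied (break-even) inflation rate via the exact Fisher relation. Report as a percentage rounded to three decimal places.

1.948%

(1 + π) = (1 + i)/(1 + r) = 1.02040 / 1.00090 = 1.019482
Break-even inflation = 1.019482 − 1 → 1.948%.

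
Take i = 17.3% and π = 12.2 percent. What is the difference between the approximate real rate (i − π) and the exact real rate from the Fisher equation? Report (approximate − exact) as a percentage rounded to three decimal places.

Approximate: r ≈ 17.300% − 12.200% = 5.1000%
Exact: (1 + 0.1730)/(1 + 0.1220) − 1 = 4.54545%
Error = 5.1000% − 4.54545% = 0.55455% → 0.555%.

0.555%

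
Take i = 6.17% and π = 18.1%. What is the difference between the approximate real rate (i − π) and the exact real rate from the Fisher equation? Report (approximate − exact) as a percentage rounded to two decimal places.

-1.83%

Approximate: r ≈ 6.170% − 18.100% = -11.9300%
Exact: (1 + 0.0617)/(1 + 0.1810) − 1 = -10.1016%
Error = -11.9300% − (-10.1016%) = -1.8284% → -1.83%.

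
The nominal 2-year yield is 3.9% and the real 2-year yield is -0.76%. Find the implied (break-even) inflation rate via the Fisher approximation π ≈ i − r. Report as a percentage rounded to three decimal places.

4.660%

π ≈ i − r = 3.9% − (-0.76%) → 4.660%.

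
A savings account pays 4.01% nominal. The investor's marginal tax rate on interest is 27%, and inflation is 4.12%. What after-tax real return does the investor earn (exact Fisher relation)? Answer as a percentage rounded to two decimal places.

-1.15%

After-tax nominal return = 4.01% × (1 − 0.27) = 2.9273%.
1 + r = 1.029273 / 1.04120 = 0.988545
After-tax real rate = 0.988545 − 1 → -1.15%.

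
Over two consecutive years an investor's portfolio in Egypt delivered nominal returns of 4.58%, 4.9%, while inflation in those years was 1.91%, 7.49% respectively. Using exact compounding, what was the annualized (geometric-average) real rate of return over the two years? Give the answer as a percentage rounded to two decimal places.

Compound the nominal returns: 1.0458 × 1.0490 = 1.09704420.
Compound inflation: 1.0191 × 1.0749 = 1.09543059.
Deflate: 1.09704420 / 1.09543059 = 1.00147304.
Annualized real rate = 1.00147304^(1/2) − 1 = 0.0736% → 0.07%.

0.07%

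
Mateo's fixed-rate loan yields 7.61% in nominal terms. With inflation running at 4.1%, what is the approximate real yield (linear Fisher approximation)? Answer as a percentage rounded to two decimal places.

r ≈ i − π = 7.61% − 4.1% = 3.51%.

3.51%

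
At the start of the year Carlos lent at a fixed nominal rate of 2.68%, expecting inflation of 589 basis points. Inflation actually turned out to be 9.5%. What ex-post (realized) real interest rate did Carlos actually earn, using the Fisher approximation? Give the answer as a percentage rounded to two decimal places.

-6.82%

Ex-post: 2.68% − 9.5% = -6.820%
So the realized real rate is -6.82%.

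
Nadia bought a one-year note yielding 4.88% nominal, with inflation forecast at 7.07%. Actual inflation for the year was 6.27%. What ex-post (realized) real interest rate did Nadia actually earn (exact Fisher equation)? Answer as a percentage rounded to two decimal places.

-1.31%

Ex-post: (1 + 0.0488)/(1 + 0.0627) − 1 = -1.3080%
So the realized real rate is -1.31%.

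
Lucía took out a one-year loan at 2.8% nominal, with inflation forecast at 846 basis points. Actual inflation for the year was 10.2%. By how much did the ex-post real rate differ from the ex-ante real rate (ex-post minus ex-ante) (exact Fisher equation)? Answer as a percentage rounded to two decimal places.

Ex-ante: (1 + 0.0280)/(1 + 0.0846) − 1 = -5.2185%
Ex-post: (1 + 0.0280)/(1 + 0.1020) − 1 = -6.7151%
Difference (ex-post − ex-ante) = -1.4965% → -1.50%.

-1.50%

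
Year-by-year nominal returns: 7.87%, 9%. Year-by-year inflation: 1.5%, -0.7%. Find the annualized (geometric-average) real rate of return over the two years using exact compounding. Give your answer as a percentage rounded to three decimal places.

Nominal growth factor = 1.0787 × 1.0900 = 1.17578300
Price-level growth factor = 1.0150 × 0.9930 = 1.00789500
Real growth factor = 1.17578300 / 1.00789500 = 1.16657291
Annualized real rate = 1.16657291^(1/2) − 1 = 8.0080% → 8.008%.

8.008%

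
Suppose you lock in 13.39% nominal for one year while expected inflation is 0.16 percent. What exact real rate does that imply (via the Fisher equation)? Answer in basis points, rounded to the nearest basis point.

1321 basis points

By the Fisher equation, 1 + r = (1 + i)/(1 + π).
1 + r = 1.13390 / 1.00160 = 1.132089
r = 1.132089 − 1 = 13.2089%, i.e. 1321 basis points.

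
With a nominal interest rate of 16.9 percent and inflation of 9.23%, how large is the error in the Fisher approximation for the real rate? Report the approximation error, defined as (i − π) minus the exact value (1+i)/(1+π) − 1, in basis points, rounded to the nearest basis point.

65 basis points

Approximate: r ≈ 16.900% − 9.230% = 7.6700%
Exact: (1 + 0.1690)/(1 + 0.0923) − 1 = 7.0219%
Error = 7.6700% − 7.0219% = 0.6481% → 65 basis points.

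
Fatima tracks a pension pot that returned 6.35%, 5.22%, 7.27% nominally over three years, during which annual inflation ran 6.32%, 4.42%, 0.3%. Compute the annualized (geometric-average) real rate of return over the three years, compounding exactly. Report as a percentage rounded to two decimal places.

2.53%

Compound the nominal returns: 1.0635 × 1.0522 × 1.0727 = 1.20036707.
Compound inflation: 1.0632 × 1.0442 × 1.0030 = 1.11352402.
Deflate: 1.20036707 / 1.11352402 = 1.07798938.
Annualized real rate = 1.07798938^(1/3) − 1 = 2.5348% → 2.53%.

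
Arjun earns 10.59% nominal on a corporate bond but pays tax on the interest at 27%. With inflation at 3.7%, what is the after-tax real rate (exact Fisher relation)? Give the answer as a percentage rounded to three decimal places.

3.887%

After-tax nominal return = 10.59% × (1 − 0.27) = 7.7307%.
1 + r = 1.077307 / 1.03700 = 1.038869
After-tax real rate = 1.038869 − 1 → 3.887%.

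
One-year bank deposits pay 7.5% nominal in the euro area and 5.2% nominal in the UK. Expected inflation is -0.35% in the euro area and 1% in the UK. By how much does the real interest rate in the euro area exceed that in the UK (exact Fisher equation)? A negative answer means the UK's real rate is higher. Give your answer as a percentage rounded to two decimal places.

The euro area: (1 + 0.0750)/(1 − 0.0035) − 1 = 7.8776%
The UK: (1 + 0.0520)/(1 + 0.0100) − 1 = 4.1584%
Differential = 7.8776% − 4.1584% = 3.7192% → 3.72%.

3.72%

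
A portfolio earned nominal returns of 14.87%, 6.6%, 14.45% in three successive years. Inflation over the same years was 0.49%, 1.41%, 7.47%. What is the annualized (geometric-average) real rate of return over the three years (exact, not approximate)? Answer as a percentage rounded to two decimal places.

8.57%

Compound the nominal returns: 1.1487 × 1.0660 × 1.1445 = 1.40145650.
Compound inflation: 1.0049 × 1.0141 × 1.0747 = 1.09519355.
Deflate: 1.40145650 / 1.09519355 = 1.27964276.
Annualized real rate = 1.27964276^(1/3) − 1 = 8.5666% → 8.57%.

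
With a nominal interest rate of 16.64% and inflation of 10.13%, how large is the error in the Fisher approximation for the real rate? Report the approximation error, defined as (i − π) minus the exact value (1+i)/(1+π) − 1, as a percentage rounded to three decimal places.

0.599%

Approximate: r ≈ 16.640% − 10.130% = 6.5100%
Exact: (1 + 0.1664)/(1 + 0.1013) − 1 = 5.9112%
Error = 6.5100% − 5.9112% = 0.5988% → 0.599%.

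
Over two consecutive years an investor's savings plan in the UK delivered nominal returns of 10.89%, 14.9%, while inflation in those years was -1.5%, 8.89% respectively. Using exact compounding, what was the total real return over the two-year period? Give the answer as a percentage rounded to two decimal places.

18.79%

Compound the nominal returns: 1.1089 × 1.1490 = 1.274126.
Compound inflation: 0.9850 × 1.0889 = 1.072567.
Deflate: 1.274126 / 1.072567 = 1.187923.
Total real return = 1.187923 − 1 → 18.79%.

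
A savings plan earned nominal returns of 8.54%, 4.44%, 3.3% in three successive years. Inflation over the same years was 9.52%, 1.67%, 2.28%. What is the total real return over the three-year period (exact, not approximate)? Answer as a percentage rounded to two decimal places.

2.82%

Compound the nominal returns: 1.0854 × 1.0444 × 1.0330 = 1.171000.
Compound inflation: 1.0952 × 1.0167 × 1.0228 = 1.138877.
Deflate: 1.171000 / 1.138877 = 1.028206.
Total real return = 1.028206 − 1 → 2.82%.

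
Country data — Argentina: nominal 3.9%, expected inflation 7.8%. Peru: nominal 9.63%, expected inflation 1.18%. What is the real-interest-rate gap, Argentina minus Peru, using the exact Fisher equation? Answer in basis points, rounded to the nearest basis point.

-1197 basis points

Argentina: (1 + 0.0390)/(1 + 0.0780) − 1 = -3.6178%
Peru: (1 + 0.0963)/(1 + 0.0118) − 1 = 8.3515%
Differential = -3.6178% − 8.3515% = -11.9693% → -1197 basis points.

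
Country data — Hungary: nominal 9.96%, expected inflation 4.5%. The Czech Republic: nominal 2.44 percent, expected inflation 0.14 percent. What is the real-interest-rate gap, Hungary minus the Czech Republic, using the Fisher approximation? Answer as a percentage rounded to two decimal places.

Hungary: 9.96% − 4.5% = 5.460%
The Czech Republic: 2.44% − 0.14% = 2.300%
Differential = 3.160% → 3.16%.

3.16%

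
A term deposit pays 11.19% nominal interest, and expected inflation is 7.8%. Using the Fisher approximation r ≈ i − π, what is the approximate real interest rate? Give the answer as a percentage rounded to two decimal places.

r ≈ i − π = 11.19% − 7.8% = 3.39%.

3.39%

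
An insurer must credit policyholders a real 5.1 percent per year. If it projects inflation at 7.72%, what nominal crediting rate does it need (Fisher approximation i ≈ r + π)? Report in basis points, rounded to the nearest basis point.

i ≈ r + π = 5.1% + 7.72% = 1282 basis points.

1282 basis points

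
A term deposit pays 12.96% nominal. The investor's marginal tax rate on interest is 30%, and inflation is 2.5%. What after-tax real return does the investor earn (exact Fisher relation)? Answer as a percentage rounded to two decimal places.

6.41%

After-tax nominal return = 12.96% × (1 − 0.3) = 9.0720%.
1 + r = 1.09072 / 1.02500 = 1.064117
After-tax real rate = 1.064117 − 1 → 6.41%.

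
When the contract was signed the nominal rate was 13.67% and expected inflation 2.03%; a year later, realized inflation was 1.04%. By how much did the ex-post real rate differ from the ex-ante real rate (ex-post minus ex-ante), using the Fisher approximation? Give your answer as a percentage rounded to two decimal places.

0.99%

Ex-ante: 13.67% − 2.03% = 11.640%
Ex-post: 13.67% − 1.04% = 12.630%
Difference (ex-post − ex-ante) = 0.9900% → 0.99%.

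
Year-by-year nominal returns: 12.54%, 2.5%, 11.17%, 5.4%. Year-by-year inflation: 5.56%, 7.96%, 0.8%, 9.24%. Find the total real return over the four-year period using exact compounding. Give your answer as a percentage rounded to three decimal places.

Nominal growth factor = 1.1254 × 1.0250 × 1.1117 × 1.0540 = 1.351634
Price-level growth factor = 1.0556 × 1.0796 × 1.0080 × 1.0924 = 1.254887
Real growth factor = 1.351634 / 1.254887 = 1.077096
Total real return = 1.077096 − 1 → 7.710%.

7.710%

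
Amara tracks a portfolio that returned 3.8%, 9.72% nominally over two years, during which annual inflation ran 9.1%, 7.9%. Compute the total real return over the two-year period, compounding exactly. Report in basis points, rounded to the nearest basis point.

-325 basis points

Nominal growth factor = 1.0380 × 1.0972 = 1.138894
Price-level growth factor = 1.0910 × 1.0790 = 1.177189
Real growth factor = 1.138894 / 1.177189 = 0.967469
Total real return = 0.967469 − 1 → -325 basis points.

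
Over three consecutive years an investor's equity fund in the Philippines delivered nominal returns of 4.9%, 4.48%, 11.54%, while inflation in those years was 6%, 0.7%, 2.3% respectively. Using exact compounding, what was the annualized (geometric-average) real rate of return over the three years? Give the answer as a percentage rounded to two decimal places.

3.83%

Nominal growth factor = 1.0490 × 1.0448 × 1.1154 = 1.22247305
Price-level growth factor = 1.0600 × 1.0070 × 1.0230 = 1.09197066
Real growth factor = 1.22247305 / 1.09197066 = 1.11951089
Annualized real rate = 1.11951089^(1/3) − 1 = 3.8348% → 3.83%.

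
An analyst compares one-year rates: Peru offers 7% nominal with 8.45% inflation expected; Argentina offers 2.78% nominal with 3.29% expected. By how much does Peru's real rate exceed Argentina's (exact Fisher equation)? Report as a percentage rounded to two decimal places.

Peru: (1 + 0.0700)/(1 + 0.0845) − 1 = -1.3370%
Argentina: (1 + 0.0278)/(1 + 0.0329) − 1 = -0.4938%
Differential = -1.3370% − (-0.4938%) = -0.8433% → -0.84%.

-0.84%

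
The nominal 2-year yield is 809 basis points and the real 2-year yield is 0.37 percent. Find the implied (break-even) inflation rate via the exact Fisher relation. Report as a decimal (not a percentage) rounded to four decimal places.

(1 + π) = (1 + i)/(1 + r) = 1.08090 / 1.00370 = 1.076915
Break-even inflation = 1.076915 − 1 → 0.0769.

0.0769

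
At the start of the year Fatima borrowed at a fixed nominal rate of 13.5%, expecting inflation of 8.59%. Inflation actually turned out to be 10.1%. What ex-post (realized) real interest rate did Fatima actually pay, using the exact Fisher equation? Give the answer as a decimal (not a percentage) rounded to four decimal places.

0.0309

Ex-post: (1 + 0.1350)/(1 + 0.1010) − 1 = 3.0881%
So the realized real rate is 0.0309.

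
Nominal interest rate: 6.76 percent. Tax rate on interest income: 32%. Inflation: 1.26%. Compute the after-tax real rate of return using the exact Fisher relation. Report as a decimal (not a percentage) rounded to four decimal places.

After-tax nominal return = 6.76% × (1 − 0.32) = 4.5968%.
1 + r = 1.045968 / 1.01260 = 1.032953
After-tax real rate = 1.032953 − 1 → 0.0330.

0.0330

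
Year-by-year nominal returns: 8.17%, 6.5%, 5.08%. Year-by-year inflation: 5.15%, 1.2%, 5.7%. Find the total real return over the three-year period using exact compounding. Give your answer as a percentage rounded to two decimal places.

7.62%

Compound the nominal returns: 1.0817 × 1.0650 × 1.0508 = 1.210533.
Compound inflation: 1.0515 × 1.0120 × 1.0570 = 1.124773.
Deflate: 1.210533 / 1.124773 = 1.076246.
Total real return = 1.076246 − 1 → 7.62%.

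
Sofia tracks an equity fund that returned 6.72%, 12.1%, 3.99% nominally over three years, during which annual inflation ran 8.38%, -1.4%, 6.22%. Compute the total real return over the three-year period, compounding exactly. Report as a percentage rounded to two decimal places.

Nominal growth factor = 1.0672 × 1.1210 × 1.0399 = 1.244065
Price-level growth factor = 1.0838 × 0.9860 × 1.0622 = 1.135095
Real growth factor = 1.244065 / 1.135095 = 1.096000
Total real return = 1.096000 − 1 → 9.60%.

9.60%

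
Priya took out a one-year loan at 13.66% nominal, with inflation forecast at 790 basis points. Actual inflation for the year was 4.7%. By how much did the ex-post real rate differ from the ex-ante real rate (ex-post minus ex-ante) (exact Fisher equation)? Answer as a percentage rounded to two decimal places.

Ex-ante: (1 + 0.1366)/(1 + 0.0790) − 1 = 5.3383%
Ex-post: (1 + 0.1366)/(1 + 0.0470) − 1 = 8.5578%
Difference (ex-post − ex-ante) = 3.2195% → 3.22%.

3.22%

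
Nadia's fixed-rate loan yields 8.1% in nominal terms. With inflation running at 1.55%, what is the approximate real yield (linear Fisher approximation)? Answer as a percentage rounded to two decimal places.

6.55%

r ≈ i − π = 8.1% − 1.55% = 6.55%.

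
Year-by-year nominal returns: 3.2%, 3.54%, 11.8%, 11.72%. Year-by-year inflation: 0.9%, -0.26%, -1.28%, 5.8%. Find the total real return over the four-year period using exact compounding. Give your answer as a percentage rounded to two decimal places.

26.97%

Nominal growth factor = 1.0320 × 1.0354 × 1.1180 × 1.1172 = 1.334629
Price-level growth factor = 1.0090 × 0.9974 × 0.9872 × 1.0580 = 1.051118
Real growth factor = 1.334629 / 1.051118 = 1.269724
Total real return = 1.269724 − 1 → 26.97%.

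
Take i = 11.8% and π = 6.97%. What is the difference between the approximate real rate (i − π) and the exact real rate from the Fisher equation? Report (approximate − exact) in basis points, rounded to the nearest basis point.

31 basis points

Approximate: r ≈ 11.800% − 6.970% = 4.8300%
Exact: (1 + 0.1180)/(1 + 0.0697) − 1 = 4.5153%
Error = 4.8300% − 4.5153% = 0.3147% → 31 basis points.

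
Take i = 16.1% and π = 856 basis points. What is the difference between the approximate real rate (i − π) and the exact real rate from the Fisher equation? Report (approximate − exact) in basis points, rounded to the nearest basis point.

Approximate: r ≈ 16.100% − 8.560% = 7.5400%
Exact: (1 + 0.1610)/(1 + 0.0856) − 1 = 6.9455%
Error = 7.5400% − 6.9455% = 0.5945% → 59 basis points.

59 basis points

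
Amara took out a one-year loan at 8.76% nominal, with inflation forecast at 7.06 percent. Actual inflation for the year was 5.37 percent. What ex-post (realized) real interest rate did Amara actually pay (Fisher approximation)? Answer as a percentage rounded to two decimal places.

Ex-post: 8.76% − 5.37% = 3.390%
So the realized real rate is 3.39%.

3.39%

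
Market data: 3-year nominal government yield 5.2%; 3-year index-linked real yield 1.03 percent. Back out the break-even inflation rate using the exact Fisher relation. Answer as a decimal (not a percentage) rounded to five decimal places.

(1 + π) = (1 + i)/(1 + r) = 1.05200 / 1.01030 = 1.0412749
Break-even inflation = 1.0412749 − 1 → 0.04127.

0.04127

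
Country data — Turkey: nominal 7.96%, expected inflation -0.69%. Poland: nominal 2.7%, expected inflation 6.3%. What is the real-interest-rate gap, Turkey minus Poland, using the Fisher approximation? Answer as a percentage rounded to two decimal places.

Turkey: 7.96% − (-0.69%) = 8.650%
Poland: 2.7% − 6.3% = -3.600%
Differential = 12.250% → 12.25%.

12.25%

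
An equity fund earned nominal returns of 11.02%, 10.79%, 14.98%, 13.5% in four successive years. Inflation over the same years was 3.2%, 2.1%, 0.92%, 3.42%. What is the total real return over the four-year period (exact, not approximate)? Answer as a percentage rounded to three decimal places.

Nominal growth factor = 1.1102 × 1.1079 × 1.1498 × 1.1350 = 1.605166
Price-level growth factor = 1.0320 × 1.0210 × 1.0092 × 1.0342 = 1.099733
Real growth factor = 1.605166 / 1.099733 = 1.459596
Total real return = 1.459596 − 1 → 45.960%.

45.960%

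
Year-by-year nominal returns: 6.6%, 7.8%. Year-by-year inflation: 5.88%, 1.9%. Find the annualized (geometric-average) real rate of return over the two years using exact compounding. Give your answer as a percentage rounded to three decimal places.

3.203%

Compound the nominal returns: 1.0660 × 1.0780 = 1.14914800.
Compound inflation: 1.0588 × 1.0190 = 1.07891720.
Deflate: 1.14914800 / 1.07891720 = 1.06509378.
Annualized real rate = 1.06509378^(1/2) − 1 = 3.2034% → 3.203%.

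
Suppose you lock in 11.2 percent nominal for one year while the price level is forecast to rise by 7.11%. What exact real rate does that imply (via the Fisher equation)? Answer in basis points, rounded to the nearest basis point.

By the Fisher equation, 1 + r = (1 + i)/(1 + π).
1 + r = 1.11200 / 1.07110 = 1.038185
r = 1.038185 − 1 = 3.8185%, i.e. 382 basis points.

382 basis points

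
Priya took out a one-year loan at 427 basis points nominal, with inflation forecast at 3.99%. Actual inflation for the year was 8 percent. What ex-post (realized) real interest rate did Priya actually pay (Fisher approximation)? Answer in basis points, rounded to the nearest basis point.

Ex-post: 4.27% − 8% = -3.730%
So the realized real rate is -373 basis points.

-373 basis points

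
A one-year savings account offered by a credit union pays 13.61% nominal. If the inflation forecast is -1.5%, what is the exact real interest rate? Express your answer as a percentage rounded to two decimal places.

15.34%

1 + r = 1.13610 / 0.98500 = 1.153401
r = 1.153401 − 1 = 15.3401%, i.e. 15.34%.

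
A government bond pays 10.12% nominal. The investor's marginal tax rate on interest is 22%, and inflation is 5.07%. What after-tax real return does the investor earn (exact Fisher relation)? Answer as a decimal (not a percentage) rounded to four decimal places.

0.0269

After-tax nominal return = 10.12% × (1 − 0.22) = 7.8936%.
1 + r = 1.078936 / 1.05070 = 1.026874
After-tax real rate = 1.026874 − 1 → 0.0269.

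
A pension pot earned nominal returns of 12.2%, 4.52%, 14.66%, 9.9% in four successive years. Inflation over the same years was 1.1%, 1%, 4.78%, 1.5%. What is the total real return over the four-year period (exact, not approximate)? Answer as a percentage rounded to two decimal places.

36.08%

Nominal growth factor = 1.1220 × 1.0452 × 1.1466 × 1.0990 = 1.477753
Price-level growth factor = 1.0110 × 1.0100 × 1.0478 × 1.0150 = 1.085968
Real growth factor = 1.477753 / 1.085968 = 1.360771
Total real return = 1.360771 − 1 → 36.08%.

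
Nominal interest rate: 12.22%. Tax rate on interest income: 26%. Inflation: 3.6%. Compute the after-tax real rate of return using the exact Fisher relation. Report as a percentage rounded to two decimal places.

After-tax nominal return = 12.22% × (1 − 0.26) = 9.0428%.
1 + r = 1.090428 / 1.03600 = 1.052537
After-tax real rate = 1.052537 − 1 → 5.25%.

5.25%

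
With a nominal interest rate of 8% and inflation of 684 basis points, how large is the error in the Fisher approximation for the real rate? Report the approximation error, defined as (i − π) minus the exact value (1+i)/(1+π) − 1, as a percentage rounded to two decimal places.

Approximate: r ≈ 8.000% − 6.840% = 1.1600%
Exact: (1 + 0.0800)/(1 + 0.0684) − 1 = 1.0857%
Error = 1.1600% − 1.0857% = 0.0743% → 0.07%.

0.07%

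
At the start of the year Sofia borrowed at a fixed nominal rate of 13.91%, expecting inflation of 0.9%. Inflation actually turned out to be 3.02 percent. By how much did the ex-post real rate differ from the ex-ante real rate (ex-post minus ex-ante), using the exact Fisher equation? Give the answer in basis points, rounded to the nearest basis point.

Ex-ante: (1 + 0.1391)/(1 + 0.0090) − 1 = 12.8940%
Ex-post: (1 + 0.1391)/(1 + 0.0302) − 1 = 10.5708%
Difference (ex-post − ex-ante) = -2.3232% → -232 basis points.

-232 basis points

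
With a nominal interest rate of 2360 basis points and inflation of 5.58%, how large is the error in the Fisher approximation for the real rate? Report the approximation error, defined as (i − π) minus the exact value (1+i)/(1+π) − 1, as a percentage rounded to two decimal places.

0.95%

Approximate: r ≈ 23.600% − 5.580% = 18.0200%
Exact: (1 + 0.2360)/(1 + 0.0558) − 1 = 17.0676%
Error = 18.0200% − 17.0676% = 0.9524% → 0.95%.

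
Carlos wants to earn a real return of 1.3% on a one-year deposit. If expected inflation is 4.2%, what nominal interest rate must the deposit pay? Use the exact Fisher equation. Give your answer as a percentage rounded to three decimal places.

5.555%

(1 + i) = (1 + r)(1 + π) = 1.01300 × 1.04200 = 1.055546
i = 1.055546 − 1, so the required nominal rate is 5.555%.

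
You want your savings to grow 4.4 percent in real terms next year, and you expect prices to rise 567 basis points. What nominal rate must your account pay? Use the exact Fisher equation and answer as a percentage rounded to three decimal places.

(1 + i) = (1 + r)(1 + π) = 1.04400 × 1.05670 = 1.1031948
i = 1.1031948 − 1, so the required nominal rate is 10.319%.

10.319%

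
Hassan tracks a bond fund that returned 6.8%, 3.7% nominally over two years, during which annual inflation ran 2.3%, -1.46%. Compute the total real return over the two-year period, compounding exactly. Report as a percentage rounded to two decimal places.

Compound the nominal returns: 1.0680 × 1.0370 = 1.107516.
Compound inflation: 1.0230 × 0.9854 = 1.008064.
Deflate: 1.107516 / 1.008064 = 1.098656.
Total real return = 1.098656 − 1 → 9.87%.

9.87%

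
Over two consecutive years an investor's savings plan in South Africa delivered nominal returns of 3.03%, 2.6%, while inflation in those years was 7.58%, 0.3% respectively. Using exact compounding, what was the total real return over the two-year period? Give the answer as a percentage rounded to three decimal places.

Nominal growth factor = 1.0303 × 1.0260 = 1.057088
Price-level growth factor = 1.0758 × 1.0030 = 1.079027
Real growth factor = 1.057088 / 1.079027 = 0.979667
Total real return = 0.979667 − 1 → -2.033%.

-2.033%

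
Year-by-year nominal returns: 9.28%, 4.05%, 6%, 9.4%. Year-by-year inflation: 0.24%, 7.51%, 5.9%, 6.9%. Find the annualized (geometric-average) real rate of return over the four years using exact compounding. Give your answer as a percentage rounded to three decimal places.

Nominal growth factor = 1.0928 × 1.0405 × 1.0600 × 1.0940 = 1.31857840
Price-level growth factor = 1.0024 × 1.0751 × 1.0590 × 1.0690 = 1.22001055
Real growth factor = 1.31857840 / 1.22001055 = 1.08079263
Annualized real rate = 1.08079263^(1/4) − 1 = 1.9614% → 1.961%.

1.961%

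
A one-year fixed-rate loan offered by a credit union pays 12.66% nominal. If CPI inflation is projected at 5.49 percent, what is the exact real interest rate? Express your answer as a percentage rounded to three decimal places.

By the Fisher relation, 1 + r = (1 + i)/(1 + π).
1 + r = 1.12660 / 1.05490 = 1.067969
r = 1.067969 − 1 = 6.7969%, i.e. 6.797%.

6.797%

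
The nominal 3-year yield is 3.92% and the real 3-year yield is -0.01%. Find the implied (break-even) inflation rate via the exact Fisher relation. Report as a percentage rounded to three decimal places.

(1 + π) = (1 + i)/(1 + r) = 1.03920 / 0.99990 = 1.039304
Break-even inflation = 1.039304 − 1 → 3.930%.

3.930%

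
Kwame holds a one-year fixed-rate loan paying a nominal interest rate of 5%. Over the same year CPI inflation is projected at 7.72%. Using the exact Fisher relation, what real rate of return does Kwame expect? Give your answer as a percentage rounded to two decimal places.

-2.53%

1 + r = 1.05000 / 1.07720 = 0.974749
r = 0.974749 − 1 = -2.5251%, i.e. -2.53%.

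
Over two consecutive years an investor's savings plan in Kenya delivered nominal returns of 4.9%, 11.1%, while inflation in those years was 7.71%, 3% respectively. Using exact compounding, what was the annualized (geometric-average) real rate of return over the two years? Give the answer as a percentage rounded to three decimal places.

2.494%

Compound the nominal returns: 1.0490 × 1.1110 = 1.16543900.
Compound inflation: 1.0771 × 1.0300 = 1.10941300.
Deflate: 1.16543900 / 1.10941300 = 1.05050058.
Annualized real rate = 1.05050058^(1/2) − 1 = 2.4939% → 2.494%.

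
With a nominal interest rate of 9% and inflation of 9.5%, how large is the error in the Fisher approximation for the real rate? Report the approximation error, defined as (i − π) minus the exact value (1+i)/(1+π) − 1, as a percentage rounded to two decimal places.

Approximate: r ≈ 9.000% − 9.500% = -0.5000%
Exact: (1 + 0.0900)/(1 + 0.0950) − 1 = -0.4566%
Error = -0.5000% − (-0.4566%) = -0.0434% → -0.04%.

-0.04%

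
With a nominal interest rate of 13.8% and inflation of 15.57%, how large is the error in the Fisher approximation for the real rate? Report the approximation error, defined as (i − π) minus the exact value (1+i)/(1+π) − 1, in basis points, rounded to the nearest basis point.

-24 basis points

Approximate: r ≈ 13.800% − 15.570% = -1.7700%
Exact: (1 + 0.1380)/(1 + 0.1557) − 1 = -1.5315%
Error = -1.7700% − (-1.5315%) = -0.2385% → -24 basis points.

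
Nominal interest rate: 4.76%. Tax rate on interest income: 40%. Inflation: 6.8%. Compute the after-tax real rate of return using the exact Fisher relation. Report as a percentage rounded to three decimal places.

After-tax nominal return = 4.76% × (1 − 0.4) = 2.8560%.
1 + r = 1.02856 / 1.06800 = 0.963071
After-tax real rate = 0.963071 − 1 → -3.693%.

-3.693%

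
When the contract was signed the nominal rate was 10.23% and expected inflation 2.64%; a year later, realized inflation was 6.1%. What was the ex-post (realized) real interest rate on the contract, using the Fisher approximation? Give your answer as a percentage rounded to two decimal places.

4.13%

Ex-post: 10.23% − 6.1% = 4.130%
So the realized real rate is 4.13%.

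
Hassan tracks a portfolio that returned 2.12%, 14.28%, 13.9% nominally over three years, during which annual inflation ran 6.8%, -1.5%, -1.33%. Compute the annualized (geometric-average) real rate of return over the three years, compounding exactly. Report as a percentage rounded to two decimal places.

8.59%

Compound the nominal returns: 1.0212 × 1.1428 × 1.1390 = 1.32924416.
Compound inflation: 1.0680 × 0.9850 × 0.9867 = 1.03798867.
Deflate: 1.32924416 / 1.03798867 = 1.28059603.
Annualized real rate = 1.28059603^(1/3) − 1 = 8.5936% → 8.59%.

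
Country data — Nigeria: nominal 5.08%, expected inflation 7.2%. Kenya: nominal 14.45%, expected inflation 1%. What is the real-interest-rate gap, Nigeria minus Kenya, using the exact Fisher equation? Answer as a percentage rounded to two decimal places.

Nigeria: (1 + 0.0508)/(1 + 0.0720) − 1 = -1.9776%
Kenya: (1 + 0.1445)/(1 + 0.0100) − 1 = 13.3168%
Differential = -1.9776% − 13.3168% = -15.2944% → -15.29%.

-15.29%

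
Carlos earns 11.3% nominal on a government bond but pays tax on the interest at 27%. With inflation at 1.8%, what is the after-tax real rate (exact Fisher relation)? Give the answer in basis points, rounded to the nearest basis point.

After-tax nominal return = 11.3% × (1 − 0.27) = 8.2490%.
1 + r = 1.08249 / 1.01800 = 1.0633497
After-tax real rate = 1.0633497 − 1 → 633 basis points.

633 basis points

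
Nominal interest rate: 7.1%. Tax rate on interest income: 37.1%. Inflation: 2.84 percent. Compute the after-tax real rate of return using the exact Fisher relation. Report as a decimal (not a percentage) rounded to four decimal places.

After-tax nominal return = 7.1% × (1 − 0.371) = 4.4659%.
1 + r = 1.044659 / 1.02840 = 1.015810
After-tax real rate = 1.015810 − 1 → 0.0158.

0.0158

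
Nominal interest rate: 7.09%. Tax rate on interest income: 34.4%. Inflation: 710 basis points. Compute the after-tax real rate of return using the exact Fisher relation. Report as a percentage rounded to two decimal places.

-2.29%

After-tax nominal return = 7.09% × (1 − 0.344) = 4.65104%.
1 + r = 1.0465104 / 1.07100 = 0.977134
After-tax real rate = 0.977134 − 1 → -2.29%.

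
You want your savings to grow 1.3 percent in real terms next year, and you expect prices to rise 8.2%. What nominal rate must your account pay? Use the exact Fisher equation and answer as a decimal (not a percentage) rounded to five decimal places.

(1 + i) = (1 + r)(1 + π) = 1.01300 × 1.08200 = 1.096066
i = 1.096066 − 1, so the required nominal rate is 0.09607.

0.09607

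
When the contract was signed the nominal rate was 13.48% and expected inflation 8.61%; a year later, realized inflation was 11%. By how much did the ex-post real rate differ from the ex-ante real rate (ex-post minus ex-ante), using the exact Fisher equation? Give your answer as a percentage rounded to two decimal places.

-2.25%

Ex-ante: (1 + 0.1348)/(1 + 0.0861) − 1 = 4.4839%
Ex-post: (1 + 0.1348)/(1 + 0.1100) − 1 = 2.2342%
Difference (ex-post − ex-ante) = -2.2497% → -2.25%.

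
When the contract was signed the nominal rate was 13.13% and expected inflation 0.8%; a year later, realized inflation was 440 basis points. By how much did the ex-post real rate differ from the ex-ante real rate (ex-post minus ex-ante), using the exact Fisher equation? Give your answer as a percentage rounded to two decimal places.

-3.87%

Ex-ante: (1 + 0.1313)/(1 + 0.0080) − 1 = 12.2321%
Ex-post: (1 + 0.1313)/(1 + 0.0440) − 1 = 8.3621%
Difference (ex-post − ex-ante) = -3.8701% → -3.87%.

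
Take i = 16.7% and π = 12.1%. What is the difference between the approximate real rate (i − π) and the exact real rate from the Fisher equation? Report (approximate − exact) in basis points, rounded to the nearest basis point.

Approximate: r ≈ 16.700% − 12.100% = 4.6000%
Exact: (1 + 0.1670)/(1 + 0.1210) − 1 = 4.1035%
Error = 4.6000% − 4.1035% = 0.4965% → 50 basis points.

50 basis points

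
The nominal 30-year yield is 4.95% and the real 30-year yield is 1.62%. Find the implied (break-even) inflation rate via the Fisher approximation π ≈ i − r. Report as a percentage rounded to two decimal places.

π ≈ i − r = 4.95% − 1.62% → 3.33%.

3.33%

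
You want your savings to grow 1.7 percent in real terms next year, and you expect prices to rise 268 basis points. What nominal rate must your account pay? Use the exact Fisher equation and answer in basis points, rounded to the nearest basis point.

(1 + i) = (1 + r)(1 + π) = 1.01700 × 1.02680 = 1.0442556
i = 1.0442556 − 1, so the required nominal rate is 443 basis points.

443 basis points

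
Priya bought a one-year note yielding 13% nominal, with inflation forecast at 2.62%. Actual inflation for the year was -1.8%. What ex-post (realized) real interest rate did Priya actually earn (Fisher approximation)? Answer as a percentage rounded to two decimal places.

14.80%

Ex-post: 13% − (-1.8%) = 14.800%
So the realized real rate is 14.80%.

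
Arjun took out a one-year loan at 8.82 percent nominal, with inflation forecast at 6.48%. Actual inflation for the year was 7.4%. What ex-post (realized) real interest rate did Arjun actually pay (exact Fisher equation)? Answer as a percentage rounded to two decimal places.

1.32%

Ex-post: (1 + 0.0882)/(1 + 0.0740) − 1 = 1.3222%
So the realized real rate is 1.32%.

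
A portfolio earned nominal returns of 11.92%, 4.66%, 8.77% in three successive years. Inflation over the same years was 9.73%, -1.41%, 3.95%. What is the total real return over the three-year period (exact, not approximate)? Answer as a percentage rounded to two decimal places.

Nominal growth factor = 1.1192 × 1.0466 × 1.0877 = 1.274083
Price-level growth factor = 1.0973 × 0.9859 × 1.0395 = 1.124560
Real growth factor = 1.274083 / 1.124560 = 1.132961
Total real return = 1.132961 − 1 → 13.30%.

13.30%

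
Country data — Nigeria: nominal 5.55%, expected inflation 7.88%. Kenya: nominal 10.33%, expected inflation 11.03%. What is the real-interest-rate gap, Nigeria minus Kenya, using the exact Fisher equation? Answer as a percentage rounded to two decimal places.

Nigeria: (1 + 0.0555)/(1 + 0.0788) − 1 = -2.1598%
Kenya: (1 + 0.1033)/(1 + 0.1103) − 1 = -0.6305%
Differential = -2.1598% − (-0.6305%) = -1.5293% → -1.53%.

-1.53%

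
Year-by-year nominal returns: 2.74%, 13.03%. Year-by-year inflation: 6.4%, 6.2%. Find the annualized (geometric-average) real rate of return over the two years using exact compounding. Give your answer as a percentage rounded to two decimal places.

Nominal growth factor = 1.0274 × 1.1303 = 1.16127022
Price-level growth factor = 1.0640 × 1.0620 = 1.12996800
Real growth factor = 1.16127022 / 1.12996800 = 1.02770186
Annualized real rate = 1.02770186^(1/2) − 1 = 1.3756% → 1.38%.

1.38%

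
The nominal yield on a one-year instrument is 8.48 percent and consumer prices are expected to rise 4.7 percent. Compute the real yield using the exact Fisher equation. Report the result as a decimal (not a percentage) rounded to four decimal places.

0.0361

By the Fisher identity, 1 + r = (1 + i)/(1 + π).
1 + r = 1.08480 / 1.04700 = 1.036103
r = 1.036103 − 1 = 3.6103%, i.e. 0.0361.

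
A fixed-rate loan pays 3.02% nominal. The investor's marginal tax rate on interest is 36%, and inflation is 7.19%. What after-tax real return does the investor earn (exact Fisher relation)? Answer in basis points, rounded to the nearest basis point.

-490 basis points

After-tax nominal return = 3.02% × (1 − 0.36) = 1.9328%.
1 + r = 1.019328 / 1.07190 = 0.950954
After-tax real rate = 0.950954 − 1 → -490 basis points.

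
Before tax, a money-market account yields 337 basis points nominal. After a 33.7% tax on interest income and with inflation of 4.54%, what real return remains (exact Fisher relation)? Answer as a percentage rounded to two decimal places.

After-tax nominal return = 3.37% × (1 − 0.337) = 2.23431%.
1 + r = 1.0223431 / 1.04540 = 0.977944
After-tax real rate = 0.977944 − 1 → -2.21%.

-2.21%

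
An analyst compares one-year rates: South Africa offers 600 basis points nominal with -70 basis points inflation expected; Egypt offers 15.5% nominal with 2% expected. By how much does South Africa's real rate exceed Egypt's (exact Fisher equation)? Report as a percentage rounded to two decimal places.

South Africa: (1 + 0.0600)/(1 − 0.0070) − 1 = 6.7472%
Egypt: (1 + 0.1550)/(1 + 0.0200) − 1 = 13.2353%
Differential = 6.7472% − 13.2353% = -6.4881% → -6.49%.

-6.49%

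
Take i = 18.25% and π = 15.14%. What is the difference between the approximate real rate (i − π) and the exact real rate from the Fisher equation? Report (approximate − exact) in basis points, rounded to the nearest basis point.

41 basis points

Approximate: r ≈ 18.250% − 15.140% = 3.1100%
Exact: (1 + 0.1825)/(1 + 0.1514) − 1 = 2.7011%
Error = 3.1100% − 2.7011% = 0.4089% → 41 basis points.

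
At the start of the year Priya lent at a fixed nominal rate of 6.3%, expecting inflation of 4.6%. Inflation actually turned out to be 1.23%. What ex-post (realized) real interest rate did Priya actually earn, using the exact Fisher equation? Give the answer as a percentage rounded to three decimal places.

Ex-post: (1 + 0.0630)/(1 + 0.0123) − 1 = 5.0084%
So the realized real rate is 5.008%.

5.008%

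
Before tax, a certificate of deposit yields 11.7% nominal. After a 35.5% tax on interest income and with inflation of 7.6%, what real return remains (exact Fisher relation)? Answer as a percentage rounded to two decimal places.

After-tax nominal return = 11.7% × (1 − 0.355) = 7.5465%.
1 + r = 1.075465 / 1.07600 = 0.999503
After-tax real rate = 0.999503 − 1 → -0.05%.

-0.05%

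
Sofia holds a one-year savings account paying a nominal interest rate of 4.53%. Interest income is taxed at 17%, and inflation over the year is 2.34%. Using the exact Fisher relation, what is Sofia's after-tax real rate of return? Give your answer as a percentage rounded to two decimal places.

After-tax nominal return = 4.53% × (1 − 0.17) = 3.7599%.
1 + r = 1.037599 / 1.02340 = 1.013874
After-tax real rate = 1.013874 − 1 → 1.39%.

1.39%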